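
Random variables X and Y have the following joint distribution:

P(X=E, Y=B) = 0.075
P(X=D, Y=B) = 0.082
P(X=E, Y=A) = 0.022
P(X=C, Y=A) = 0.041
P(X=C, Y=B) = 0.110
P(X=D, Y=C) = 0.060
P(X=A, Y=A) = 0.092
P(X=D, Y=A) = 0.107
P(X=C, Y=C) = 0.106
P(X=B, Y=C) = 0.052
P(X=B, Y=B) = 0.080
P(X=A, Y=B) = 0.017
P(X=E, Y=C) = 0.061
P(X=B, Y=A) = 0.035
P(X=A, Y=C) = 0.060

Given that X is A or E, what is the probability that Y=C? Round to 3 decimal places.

0.370

P(X=A) = 0.092 + 0.017 + 0.060 = 0.169.
P(X=E) = 0.022 + 0.075 + 0.061 = 0.158.
P(X ∈ {A, E}) = 0.169 + 0.158 = 0.327; P(Y=C, X ∈ {A, E}) = 0.060 + 0.061 = 0.121.
P(Y=C | X ∈ {A, E}) = 0.121/0.327 = 0.370.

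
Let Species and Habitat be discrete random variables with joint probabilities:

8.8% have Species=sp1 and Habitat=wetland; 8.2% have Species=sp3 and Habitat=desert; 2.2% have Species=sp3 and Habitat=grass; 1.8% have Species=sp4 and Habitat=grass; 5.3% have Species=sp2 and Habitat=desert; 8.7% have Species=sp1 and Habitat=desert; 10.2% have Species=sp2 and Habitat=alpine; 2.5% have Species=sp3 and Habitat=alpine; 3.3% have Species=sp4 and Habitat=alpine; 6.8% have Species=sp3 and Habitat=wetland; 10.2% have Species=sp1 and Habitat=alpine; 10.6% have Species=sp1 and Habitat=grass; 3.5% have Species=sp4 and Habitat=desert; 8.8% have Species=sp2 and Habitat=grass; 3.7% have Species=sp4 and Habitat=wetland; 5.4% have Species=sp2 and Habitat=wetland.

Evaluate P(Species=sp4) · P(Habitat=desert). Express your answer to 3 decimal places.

P(Species=sp4) = 0.018 + 0.037 + 0.035 + 0.033 = 0.123.
P(Habitat=desert) = 0.087 + 0.053 + 0.082 + 0.035 = 0.257.
Product: 0.123 × 0.257 = 0.032.

0.032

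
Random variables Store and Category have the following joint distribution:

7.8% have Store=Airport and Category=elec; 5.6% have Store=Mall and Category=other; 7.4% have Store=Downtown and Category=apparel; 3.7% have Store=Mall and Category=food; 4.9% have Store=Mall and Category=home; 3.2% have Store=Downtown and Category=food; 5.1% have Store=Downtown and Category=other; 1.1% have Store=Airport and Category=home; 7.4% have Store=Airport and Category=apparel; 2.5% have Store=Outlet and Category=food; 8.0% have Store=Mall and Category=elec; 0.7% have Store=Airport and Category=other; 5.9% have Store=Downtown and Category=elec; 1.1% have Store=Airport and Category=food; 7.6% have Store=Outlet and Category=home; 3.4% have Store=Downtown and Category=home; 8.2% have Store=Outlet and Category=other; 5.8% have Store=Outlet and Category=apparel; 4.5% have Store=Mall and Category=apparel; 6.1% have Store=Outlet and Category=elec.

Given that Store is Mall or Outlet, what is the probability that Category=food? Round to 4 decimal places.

0.1090

P(Store=Mall) = 0.037 + 0.045 + 0.080 + 0.049 + 0.056 = 0.267.
P(Store=Outlet) = 0.025 + 0.058 + 0.061 + 0.076 + 0.082 = 0.302.
P(Store ∈ {Mall, Outlet}) = 0.267 + 0.302 = 0.569; P(Category=food, Store ∈ {Mall, Outlet}) = 0.037 + 0.025 = 0.062.
P(Category=food | Store ∈ {Mall, Outlet}) = 0.062/0.569 = 0.1090.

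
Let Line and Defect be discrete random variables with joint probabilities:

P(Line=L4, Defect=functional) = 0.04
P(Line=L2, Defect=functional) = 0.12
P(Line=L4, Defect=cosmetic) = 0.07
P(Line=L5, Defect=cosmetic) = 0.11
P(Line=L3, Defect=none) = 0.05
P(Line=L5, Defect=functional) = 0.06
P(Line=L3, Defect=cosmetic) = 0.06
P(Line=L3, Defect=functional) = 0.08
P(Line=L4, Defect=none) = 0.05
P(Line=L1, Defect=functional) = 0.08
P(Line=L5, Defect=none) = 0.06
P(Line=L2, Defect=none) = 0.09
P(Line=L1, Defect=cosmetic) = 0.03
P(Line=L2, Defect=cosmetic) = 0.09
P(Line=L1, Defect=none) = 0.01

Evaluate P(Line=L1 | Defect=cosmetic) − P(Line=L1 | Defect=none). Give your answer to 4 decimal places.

P(Defect=cosmetic) = 0.03 + 0.09 + 0.06 + 0.07 + 0.11 = 0.36; P(Line=L1 | Defect=cosmetic) = 0.03/0.36 = 0.08333.
P(Defect=none) = 0.01 + 0.09 + 0.05 + 0.05 + 0.06 = 0.26; P(Line=L1 | Defect=none) = 0.01/0.26 = 0.03846.
Difference = 0.0449.

0.0449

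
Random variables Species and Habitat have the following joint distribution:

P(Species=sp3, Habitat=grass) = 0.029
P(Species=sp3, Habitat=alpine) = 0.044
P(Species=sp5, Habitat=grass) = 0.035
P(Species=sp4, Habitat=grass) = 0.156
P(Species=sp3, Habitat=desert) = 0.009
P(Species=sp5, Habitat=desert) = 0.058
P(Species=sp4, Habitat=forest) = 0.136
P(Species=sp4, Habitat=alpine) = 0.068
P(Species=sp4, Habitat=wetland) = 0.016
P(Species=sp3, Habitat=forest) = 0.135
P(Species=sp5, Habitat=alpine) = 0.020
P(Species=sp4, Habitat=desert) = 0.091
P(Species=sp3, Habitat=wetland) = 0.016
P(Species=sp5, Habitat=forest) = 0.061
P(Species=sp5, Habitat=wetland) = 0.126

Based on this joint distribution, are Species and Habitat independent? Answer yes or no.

P(Species=sp5) = 0.300 and P(Habitat=wetland) = 0.158, so their product is 0.04740, but P(Species=sp5, Habitat=wetland) = 0.126. Since these differ, Species and Habitat are not independent.

no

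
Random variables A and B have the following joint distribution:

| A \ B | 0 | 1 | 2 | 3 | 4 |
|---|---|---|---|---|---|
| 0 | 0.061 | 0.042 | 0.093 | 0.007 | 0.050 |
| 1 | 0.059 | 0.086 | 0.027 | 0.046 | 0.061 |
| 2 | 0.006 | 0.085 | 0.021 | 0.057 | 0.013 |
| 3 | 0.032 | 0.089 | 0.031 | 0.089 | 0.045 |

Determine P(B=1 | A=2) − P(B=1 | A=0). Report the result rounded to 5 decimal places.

P(A=2) = 0.006 + 0.085 + 0.021 + 0.057 + 0.013 = 0.182; P(B=1 | A=2) = 0.085/0.182 = 0.467033.
P(A=0) = 0.061 + 0.042 + 0.093 + 0.007 + 0.050 = 0.253; P(B=1 | A=0) = 0.042/0.253 = 0.166008.
Difference = 0.30103.

0.30103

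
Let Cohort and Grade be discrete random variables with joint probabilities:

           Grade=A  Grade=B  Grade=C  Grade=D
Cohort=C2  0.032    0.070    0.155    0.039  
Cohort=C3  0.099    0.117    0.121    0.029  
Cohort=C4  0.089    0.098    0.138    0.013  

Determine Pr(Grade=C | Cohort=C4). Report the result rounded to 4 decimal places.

P(Cohort=C4) = 0.089 + 0.098 + 0.138 + 0.013 = 0.338.
P(Grade=C | Cohort=C4) = 0.138/0.338 = 0.4083.

0.4083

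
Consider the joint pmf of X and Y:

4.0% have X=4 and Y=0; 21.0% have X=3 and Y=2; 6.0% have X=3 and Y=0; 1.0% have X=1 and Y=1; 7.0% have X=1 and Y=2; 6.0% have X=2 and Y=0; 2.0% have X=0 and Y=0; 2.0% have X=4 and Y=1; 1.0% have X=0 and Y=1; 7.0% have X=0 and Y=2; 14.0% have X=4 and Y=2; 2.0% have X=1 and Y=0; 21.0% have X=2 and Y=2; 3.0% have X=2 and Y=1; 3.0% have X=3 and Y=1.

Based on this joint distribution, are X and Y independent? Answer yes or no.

Every cell satisfies P(X,Y) = P(X)·P(Y). For instance P(X=4) = 0.200, P(Y=1) = 0.100, and 0.200×0.100 = 0.020 matches the joint entry. So X and Y are independent.

yes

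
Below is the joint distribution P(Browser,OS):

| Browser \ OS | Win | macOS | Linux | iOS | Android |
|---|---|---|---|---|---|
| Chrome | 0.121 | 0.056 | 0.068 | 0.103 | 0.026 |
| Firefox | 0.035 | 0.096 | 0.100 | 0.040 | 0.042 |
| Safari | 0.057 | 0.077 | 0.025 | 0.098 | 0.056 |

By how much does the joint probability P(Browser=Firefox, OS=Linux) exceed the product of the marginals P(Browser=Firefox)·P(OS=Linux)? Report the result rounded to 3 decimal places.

P(Browser=Firefox) = 0.035 + 0.096 + 0.100 + 0.040 + 0.042 = 0.313.
P(OS=Linux) = 0.068 + 0.100 + 0.025 = 0.193.
P(Browser=Firefox, OS=Linux) − P(Browser=Firefox)P(OS=Linux) = 0.100 − 0.313×0.193 = 0.040.

0.040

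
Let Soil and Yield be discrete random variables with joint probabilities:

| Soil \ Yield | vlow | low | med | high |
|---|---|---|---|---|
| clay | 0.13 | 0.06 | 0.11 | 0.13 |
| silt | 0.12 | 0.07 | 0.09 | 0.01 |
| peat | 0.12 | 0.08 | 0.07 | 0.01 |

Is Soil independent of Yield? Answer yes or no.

P(Soil=clay) = 0.43 and P(Yield=high) = 0.15, so their product is 0.0645, but P(Soil=clay, Yield=high) = 0.13. Since these differ, Soil and Yield are not independent.

no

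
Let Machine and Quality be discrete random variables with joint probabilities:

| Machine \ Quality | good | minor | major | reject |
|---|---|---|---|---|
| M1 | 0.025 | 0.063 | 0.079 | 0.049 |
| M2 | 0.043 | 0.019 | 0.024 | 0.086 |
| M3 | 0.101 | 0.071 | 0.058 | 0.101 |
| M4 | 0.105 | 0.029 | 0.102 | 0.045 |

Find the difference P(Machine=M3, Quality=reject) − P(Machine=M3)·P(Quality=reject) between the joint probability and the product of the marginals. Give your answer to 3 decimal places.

P(Machine=M3) = 0.101 + 0.071 + 0.058 + 0.101 = 0.331.
P(Quality=reject) = 0.049 + 0.086 + 0.101 + 0.045 = 0.281.
P(Machine=M3, Quality=reject) − P(Machine=M3)P(Quality=reject) = 0.101 − 0.331×0.281 = 0.008.

0.008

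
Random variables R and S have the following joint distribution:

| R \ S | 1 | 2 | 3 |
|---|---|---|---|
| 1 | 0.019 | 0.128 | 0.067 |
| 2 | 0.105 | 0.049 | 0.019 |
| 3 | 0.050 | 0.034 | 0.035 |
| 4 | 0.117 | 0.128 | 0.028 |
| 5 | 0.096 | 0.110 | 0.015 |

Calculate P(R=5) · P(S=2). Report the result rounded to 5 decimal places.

0.09923

P(R=5) = 0.096 + 0.110 + 0.015 = 0.221.
P(S=2) = 0.128 + 0.049 + 0.034 + 0.128 + 0.110 = 0.449.
Product: 0.221 × 0.449 = 0.09923.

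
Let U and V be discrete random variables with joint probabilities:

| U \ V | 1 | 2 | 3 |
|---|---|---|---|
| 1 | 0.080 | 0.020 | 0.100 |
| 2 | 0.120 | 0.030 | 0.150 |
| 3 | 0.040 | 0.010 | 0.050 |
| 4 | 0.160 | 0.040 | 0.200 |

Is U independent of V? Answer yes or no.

Every cell satisfies P(U,V) = P(U)·P(V). For instance P(U=4) = 0.400, P(V=3) = 0.500, and 0.400×0.500 = 0.200 matches the joint entry. So U and V are independent.

yes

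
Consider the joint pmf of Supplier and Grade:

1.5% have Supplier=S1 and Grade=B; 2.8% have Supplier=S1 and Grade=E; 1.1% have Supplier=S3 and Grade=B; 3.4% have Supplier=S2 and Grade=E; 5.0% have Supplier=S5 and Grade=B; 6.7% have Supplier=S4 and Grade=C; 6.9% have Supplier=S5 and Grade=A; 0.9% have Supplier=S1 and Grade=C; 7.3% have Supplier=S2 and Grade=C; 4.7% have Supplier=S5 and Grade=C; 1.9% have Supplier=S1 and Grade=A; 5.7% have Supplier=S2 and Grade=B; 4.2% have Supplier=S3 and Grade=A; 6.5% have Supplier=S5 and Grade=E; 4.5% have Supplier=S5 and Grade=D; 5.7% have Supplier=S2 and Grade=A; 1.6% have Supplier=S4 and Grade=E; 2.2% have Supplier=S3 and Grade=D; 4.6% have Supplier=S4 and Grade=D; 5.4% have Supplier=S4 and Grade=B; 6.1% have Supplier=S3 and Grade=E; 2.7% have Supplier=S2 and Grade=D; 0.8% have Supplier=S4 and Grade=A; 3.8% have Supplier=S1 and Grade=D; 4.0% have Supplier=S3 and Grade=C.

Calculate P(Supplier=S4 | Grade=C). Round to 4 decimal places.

P(Grade=C) = 0.009 + 0.073 + 0.040 + 0.067 + 0.047 = 0.236.
P(Supplier=S4 | Grade=C) = 0.067/0.236 = 0.2839.

0.2839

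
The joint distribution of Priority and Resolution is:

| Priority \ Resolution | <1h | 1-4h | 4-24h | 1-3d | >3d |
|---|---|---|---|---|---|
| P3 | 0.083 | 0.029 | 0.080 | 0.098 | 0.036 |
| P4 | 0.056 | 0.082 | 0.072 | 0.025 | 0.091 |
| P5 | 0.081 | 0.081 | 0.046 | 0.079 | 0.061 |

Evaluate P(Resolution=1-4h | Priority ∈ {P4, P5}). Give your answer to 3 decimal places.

0.242

P(Priority=P4) = 0.056 + 0.082 + 0.072 + 0.025 + 0.091 = 0.326.
P(Priority=P5) = 0.081 + 0.081 + 0.046 + 0.079 + 0.061 = 0.348.
P(Priority ∈ {P4, P5}) = 0.326 + 0.348 = 0.674; P(Resolution=1-4h, Priority ∈ {P4, P5}) = 0.082 + 0.081 = 0.163.
P(Resolution=1-4h | Priority ∈ {P4, P5}) = 0.163/0.674 = 0.242.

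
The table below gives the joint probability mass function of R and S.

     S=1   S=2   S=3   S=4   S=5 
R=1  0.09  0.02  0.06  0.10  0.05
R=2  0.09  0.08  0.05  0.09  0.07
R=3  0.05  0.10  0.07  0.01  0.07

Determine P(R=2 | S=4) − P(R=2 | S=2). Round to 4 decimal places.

P(S=4) = 0.10 + 0.09 + 0.01 = 0.20; P(R=2 | S=4) = 0.09/0.20 = 0.45000.
P(S=2) = 0.02 + 0.08 + 0.10 = 0.20; P(R=2 | S=2) = 0.08/0.20 = 0.40000.
Difference = 0.0500.

0.0500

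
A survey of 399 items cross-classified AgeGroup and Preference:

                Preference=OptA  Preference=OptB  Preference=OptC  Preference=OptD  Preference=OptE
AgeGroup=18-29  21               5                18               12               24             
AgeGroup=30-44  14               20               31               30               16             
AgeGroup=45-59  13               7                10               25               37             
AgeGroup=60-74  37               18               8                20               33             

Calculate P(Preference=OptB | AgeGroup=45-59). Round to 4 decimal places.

Total with AgeGroup=45-59: 13 + 7 + 10 + 25 + 37 = 92.
P(Preference=OptB | AgeGroup=45-59) = 7/92 = 0.0761.

0.0761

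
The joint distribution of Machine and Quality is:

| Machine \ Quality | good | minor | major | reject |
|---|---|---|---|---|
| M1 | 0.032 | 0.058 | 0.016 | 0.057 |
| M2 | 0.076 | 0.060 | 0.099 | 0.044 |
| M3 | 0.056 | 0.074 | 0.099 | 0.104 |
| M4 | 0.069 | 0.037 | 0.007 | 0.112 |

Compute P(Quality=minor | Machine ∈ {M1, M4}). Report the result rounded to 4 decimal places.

0.2448

P(Machine=M1) = 0.032 + 0.058 + 0.016 + 0.057 = 0.163.
P(Machine=M4) = 0.069 + 0.037 + 0.007 + 0.112 = 0.225.
P(Machine ∈ {M1, M4}) = 0.163 + 0.225 = 0.388; P(Quality=minor, Machine ∈ {M1, M4}) = 0.058 + 0.037 = 0.095.
P(Quality=minor | Machine ∈ {M1, M4}) = 0.095/0.388 = 0.2448.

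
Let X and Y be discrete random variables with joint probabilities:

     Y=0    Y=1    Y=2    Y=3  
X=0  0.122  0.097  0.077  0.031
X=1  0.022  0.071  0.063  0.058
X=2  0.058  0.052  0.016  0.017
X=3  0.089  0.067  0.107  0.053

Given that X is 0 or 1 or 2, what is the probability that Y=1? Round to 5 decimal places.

P(X=0) = 0.122 + 0.097 + 0.077 + 0.031 = 0.327.
P(X=1) = 0.022 + 0.071 + 0.063 + 0.058 = 0.214.
P(X=2) = 0.058 + 0.052 + 0.016 + 0.017 = 0.143.
P(X ∈ {0, 1, 2}) = 0.327 + 0.214 + 0.143 = 0.684; P(Y=1, X ∈ {0, 1, 2}) = 0.097 + 0.071 + 0.052 = 0.220.
P(Y=1 | X ∈ {0, 1, 2}) = 0.220/0.684 = 0.32164.

0.32164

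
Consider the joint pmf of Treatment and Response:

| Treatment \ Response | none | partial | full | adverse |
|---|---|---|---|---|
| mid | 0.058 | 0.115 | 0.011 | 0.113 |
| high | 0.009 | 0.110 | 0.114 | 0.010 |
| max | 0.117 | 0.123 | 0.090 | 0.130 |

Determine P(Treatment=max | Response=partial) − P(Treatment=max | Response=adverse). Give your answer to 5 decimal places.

P(Response=partial) = 0.115 + 0.110 + 0.123 = 0.348; P(Treatment=max | Response=partial) = 0.123/0.348 = 0.353448.
P(Response=adverse) = 0.113 + 0.010 + 0.130 = 0.253; P(Treatment=max | Response=adverse) = 0.130/0.253 = 0.513834.
Difference = -0.16039.

-0.16039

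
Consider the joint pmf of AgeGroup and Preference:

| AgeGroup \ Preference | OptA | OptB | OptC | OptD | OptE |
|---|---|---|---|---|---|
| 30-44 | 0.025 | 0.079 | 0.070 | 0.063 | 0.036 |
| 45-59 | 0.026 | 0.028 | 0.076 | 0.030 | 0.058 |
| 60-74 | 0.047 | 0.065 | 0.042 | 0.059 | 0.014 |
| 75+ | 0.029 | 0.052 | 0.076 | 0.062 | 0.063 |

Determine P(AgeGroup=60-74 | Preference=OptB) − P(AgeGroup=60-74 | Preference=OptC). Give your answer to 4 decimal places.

0.1311

P(Preference=OptB) = 0.079 + 0.028 + 0.065 + 0.052 = 0.224; P(AgeGroup=60-74 | Preference=OptB) = 0.065/0.224 = 0.29018.
P(Preference=OptC) = 0.070 + 0.076 + 0.042 + 0.076 = 0.264; P(AgeGroup=60-74 | Preference=OptC) = 0.042/0.264 = 0.15909.
Difference = 0.1311.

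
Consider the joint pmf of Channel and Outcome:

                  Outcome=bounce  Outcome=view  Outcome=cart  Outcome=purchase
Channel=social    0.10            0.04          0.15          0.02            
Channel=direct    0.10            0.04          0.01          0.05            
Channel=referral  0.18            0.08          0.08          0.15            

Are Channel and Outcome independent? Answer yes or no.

P(Channel=social) = 0.31 and P(Outcome=cart) = 0.24, so their product is 0.0744, but P(Channel=social, Outcome=cart) = 0.15. Since these differ, Channel and Outcome are not independent.

no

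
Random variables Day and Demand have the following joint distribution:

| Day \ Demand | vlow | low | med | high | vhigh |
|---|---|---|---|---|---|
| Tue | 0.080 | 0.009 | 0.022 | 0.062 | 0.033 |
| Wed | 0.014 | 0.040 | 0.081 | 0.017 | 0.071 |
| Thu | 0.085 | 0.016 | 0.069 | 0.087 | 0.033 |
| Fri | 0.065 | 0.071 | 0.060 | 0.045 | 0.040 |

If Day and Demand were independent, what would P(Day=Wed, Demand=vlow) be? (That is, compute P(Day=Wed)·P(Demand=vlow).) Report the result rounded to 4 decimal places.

0.0544

P(Day=Wed) = 0.014 + 0.040 + 0.081 + 0.017 + 0.071 = 0.223.
P(Demand=vlow) = 0.080 + 0.014 + 0.085 + 0.065 = 0.244.
Product: 0.223 × 0.244 = 0.0544.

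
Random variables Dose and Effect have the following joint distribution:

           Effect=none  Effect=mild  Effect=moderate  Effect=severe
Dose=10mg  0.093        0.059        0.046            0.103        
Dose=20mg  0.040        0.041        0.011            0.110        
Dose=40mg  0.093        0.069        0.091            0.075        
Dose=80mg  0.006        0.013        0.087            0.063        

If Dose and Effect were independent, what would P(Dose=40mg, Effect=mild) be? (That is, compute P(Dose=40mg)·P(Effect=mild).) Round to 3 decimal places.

0.060

P(Dose=40mg) = 0.093 + 0.069 + 0.091 + 0.075 = 0.328.
P(Effect=mild) = 0.059 + 0.041 + 0.069 + 0.013 = 0.182.
Product: 0.328 × 0.182 = 0.060.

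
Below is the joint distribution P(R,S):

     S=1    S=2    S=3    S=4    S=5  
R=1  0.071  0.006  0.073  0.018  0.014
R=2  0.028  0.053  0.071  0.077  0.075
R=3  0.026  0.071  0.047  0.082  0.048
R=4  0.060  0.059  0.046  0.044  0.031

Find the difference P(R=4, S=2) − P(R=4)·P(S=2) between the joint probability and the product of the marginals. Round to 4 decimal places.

P(R=4) = 0.060 + 0.059 + 0.046 + 0.044 + 0.031 = 0.240.
P(S=2) = 0.006 + 0.053 + 0.071 + 0.059 = 0.189.
P(R=4, S=2) − P(R=4)P(S=2) = 0.059 − 0.240×0.189 = 0.0136.

0.0136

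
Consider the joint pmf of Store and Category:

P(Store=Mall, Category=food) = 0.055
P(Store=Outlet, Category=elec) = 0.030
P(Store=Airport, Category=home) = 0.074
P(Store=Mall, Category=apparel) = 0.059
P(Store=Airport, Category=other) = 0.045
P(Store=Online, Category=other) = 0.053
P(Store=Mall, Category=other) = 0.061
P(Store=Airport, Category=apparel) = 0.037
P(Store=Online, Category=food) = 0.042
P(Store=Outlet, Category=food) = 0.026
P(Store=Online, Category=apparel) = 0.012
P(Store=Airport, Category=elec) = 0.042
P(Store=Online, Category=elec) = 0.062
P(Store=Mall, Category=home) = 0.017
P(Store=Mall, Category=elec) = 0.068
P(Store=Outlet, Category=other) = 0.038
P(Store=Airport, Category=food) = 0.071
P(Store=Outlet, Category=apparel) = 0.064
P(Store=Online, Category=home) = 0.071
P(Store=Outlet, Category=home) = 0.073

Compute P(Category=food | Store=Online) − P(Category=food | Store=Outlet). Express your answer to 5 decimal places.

0.06245

P(Store=Online) = 0.042 + 0.012 + 0.062 + 0.071 + 0.053 = 0.240; P(Category=food | Store=Online) = 0.042/0.240 = 0.175000.
P(Store=Outlet) = 0.026 + 0.064 + 0.030 + 0.073 + 0.038 = 0.231; P(Category=food | Store=Outlet) = 0.026/0.231 = 0.112554.
Difference = 0.06245.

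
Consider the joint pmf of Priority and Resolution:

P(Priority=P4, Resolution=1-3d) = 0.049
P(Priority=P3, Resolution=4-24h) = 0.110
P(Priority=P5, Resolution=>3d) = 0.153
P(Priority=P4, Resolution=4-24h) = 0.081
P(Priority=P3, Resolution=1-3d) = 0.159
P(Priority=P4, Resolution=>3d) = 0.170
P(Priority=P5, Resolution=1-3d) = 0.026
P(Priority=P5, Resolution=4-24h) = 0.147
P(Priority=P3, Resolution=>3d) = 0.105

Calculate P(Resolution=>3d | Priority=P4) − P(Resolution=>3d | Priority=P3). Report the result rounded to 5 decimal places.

0.28592

P(Priority=P4) = 0.081 + 0.049 + 0.170 = 0.300; P(Resolution=>3d | Priority=P4) = 0.170/0.300 = 0.566667.
P(Priority=P3) = 0.110 + 0.159 + 0.105 = 0.374; P(Resolution=>3d | Priority=P3) = 0.105/0.374 = 0.280749.
Difference = 0.28592.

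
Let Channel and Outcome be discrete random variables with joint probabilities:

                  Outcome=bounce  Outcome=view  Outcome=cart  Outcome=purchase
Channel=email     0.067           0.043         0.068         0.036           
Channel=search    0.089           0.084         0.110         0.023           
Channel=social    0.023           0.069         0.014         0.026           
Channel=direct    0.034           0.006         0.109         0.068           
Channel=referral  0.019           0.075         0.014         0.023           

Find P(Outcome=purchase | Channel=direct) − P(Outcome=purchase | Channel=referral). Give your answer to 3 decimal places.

0.138

P(Channel=direct) = 0.034 + 0.006 + 0.109 + 0.068 = 0.217; P(Outcome=purchase | Channel=direct) = 0.068/0.217 = 0.3134.
P(Channel=referral) = 0.019 + 0.075 + 0.014 + 0.023 = 0.131; P(Outcome=purchase | Channel=referral) = 0.023/0.131 = 0.1756.
Difference = 0.138.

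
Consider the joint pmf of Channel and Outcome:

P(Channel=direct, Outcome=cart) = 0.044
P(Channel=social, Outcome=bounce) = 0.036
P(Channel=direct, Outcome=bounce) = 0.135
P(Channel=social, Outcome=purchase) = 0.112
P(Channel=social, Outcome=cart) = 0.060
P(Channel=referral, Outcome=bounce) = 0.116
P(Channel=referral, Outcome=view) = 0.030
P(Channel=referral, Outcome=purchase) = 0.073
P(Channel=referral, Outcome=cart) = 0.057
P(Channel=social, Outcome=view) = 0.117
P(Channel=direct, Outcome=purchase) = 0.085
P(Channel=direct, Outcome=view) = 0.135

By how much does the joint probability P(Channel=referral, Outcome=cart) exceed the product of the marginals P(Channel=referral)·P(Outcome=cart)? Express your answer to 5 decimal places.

P(Channel=referral) = 0.116 + 0.030 + 0.057 + 0.073 = 0.276.
P(Outcome=cart) = 0.060 + 0.044 + 0.057 = 0.161.
P(Channel=referral, Outcome=cart) − P(Channel=referral)P(Outcome=cart) = 0.057 − 0.276×0.161 = 0.01256.

0.01256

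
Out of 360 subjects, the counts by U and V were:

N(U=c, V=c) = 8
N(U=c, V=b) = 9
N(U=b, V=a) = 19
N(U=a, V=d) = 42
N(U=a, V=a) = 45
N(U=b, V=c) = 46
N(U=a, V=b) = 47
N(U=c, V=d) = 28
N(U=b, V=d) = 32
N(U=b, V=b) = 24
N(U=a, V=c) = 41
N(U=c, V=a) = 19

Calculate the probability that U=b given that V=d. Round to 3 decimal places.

Total with V=d: 42 + 32 + 28 = 102.
P(U=b | V=d) = 32/102 = 0.314.

0.314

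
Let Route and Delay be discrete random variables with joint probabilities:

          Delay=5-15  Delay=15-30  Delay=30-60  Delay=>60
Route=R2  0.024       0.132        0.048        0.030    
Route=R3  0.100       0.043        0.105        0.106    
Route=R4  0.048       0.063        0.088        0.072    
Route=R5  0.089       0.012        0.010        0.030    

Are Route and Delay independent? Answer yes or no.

P(Route=R2) = 0.234 and P(Delay=15-30) = 0.250, so their product is 0.05850, but P(Route=R2, Delay=15-30) = 0.132. Since these differ, Route and Delay are not independent.

no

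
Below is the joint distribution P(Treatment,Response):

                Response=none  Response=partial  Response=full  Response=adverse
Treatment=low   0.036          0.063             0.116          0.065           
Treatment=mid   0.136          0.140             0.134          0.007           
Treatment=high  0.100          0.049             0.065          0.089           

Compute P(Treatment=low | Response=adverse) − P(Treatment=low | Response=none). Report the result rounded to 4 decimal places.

0.2714

P(Response=adverse) = 0.065 + 0.007 + 0.089 = 0.161; P(Treatment=low | Response=adverse) = 0.065/0.161 = 0.40373.
P(Response=none) = 0.036 + 0.136 + 0.100 = 0.272; P(Treatment=low | Response=none) = 0.036/0.272 = 0.13235.
Difference = 0.2714.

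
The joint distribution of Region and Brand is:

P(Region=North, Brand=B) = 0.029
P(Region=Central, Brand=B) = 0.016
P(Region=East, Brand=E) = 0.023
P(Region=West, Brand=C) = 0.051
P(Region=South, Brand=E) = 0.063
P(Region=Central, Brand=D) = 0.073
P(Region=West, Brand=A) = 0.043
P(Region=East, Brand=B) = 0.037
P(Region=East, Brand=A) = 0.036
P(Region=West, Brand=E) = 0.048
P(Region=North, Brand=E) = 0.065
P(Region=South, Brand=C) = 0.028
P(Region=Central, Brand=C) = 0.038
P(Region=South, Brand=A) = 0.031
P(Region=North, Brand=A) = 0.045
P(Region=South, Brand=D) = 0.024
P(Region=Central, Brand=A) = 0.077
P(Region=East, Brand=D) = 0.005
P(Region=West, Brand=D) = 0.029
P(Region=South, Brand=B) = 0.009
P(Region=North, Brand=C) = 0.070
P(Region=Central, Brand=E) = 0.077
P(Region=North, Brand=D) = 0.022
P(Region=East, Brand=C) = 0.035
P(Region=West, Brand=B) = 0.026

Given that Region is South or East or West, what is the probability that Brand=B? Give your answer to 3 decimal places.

0.148

P(Region=South) = 0.031 + 0.009 + 0.028 + 0.024 + 0.063 = 0.155.
P(Region=East) = 0.036 + 0.037 + 0.035 + 0.005 + 0.023 = 0.136.
P(Region=West) = 0.043 + 0.026 + 0.051 + 0.029 + 0.048 = 0.197.
P(Region ∈ {South, East, West}) = 0.155 + 0.136 + 0.197 = 0.488; P(Brand=B, Region ∈ {South, East, West}) = 0.009 + 0.037 + 0.026 = 0.072.
P(Brand=B | Region ∈ {South, East, West}) = 0.072/0.488 = 0.148.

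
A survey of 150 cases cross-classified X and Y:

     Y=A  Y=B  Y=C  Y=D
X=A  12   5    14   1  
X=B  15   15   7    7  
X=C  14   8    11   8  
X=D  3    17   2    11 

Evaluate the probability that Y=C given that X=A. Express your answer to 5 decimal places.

Total with X=A: 12 + 5 + 14 + 1 = 32.
P(Y=C | X=A) = 14/32 = 0.43750.

0.43750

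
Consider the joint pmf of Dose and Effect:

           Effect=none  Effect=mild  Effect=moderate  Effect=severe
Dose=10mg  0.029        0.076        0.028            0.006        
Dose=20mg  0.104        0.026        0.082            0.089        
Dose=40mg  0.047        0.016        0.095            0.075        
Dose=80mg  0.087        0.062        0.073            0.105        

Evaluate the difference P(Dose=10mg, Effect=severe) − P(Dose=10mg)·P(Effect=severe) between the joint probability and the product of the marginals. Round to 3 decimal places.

P(Dose=10mg) = 0.029 + 0.076 + 0.028 + 0.006 = 0.139.
P(Effect=severe) = 0.006 + 0.089 + 0.075 + 0.105 = 0.275.
P(Dose=10mg, Effect=severe) − P(Dose=10mg)P(Effect=severe) = 0.006 − 0.139×0.275 = -0.032.

-0.032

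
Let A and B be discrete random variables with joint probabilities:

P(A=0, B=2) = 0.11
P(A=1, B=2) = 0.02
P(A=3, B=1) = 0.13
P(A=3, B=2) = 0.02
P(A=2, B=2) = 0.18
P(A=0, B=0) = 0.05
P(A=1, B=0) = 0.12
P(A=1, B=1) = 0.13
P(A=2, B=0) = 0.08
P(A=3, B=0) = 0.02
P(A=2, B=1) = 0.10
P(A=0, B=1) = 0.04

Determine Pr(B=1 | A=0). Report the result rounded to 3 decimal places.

0.200

P(A=0) = 0.05 + 0.04 + 0.11 = 0.20.
P(B=1 | A=0) = 0.04/0.20 = 0.200.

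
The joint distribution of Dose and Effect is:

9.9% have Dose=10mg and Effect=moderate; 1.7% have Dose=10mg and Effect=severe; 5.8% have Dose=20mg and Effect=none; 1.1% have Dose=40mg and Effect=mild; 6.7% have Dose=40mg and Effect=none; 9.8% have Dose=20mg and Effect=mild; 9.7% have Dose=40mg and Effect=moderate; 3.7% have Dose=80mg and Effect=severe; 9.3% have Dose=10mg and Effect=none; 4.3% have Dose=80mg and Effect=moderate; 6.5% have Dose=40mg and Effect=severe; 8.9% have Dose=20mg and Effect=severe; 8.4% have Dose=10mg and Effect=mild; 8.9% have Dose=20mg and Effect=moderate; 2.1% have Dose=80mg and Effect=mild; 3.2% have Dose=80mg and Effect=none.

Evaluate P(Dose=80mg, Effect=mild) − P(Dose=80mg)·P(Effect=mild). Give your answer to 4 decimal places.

P(Dose=80mg) = 0.032 + 0.021 + 0.043 + 0.037 = 0.133.
P(Effect=mild) = 0.084 + 0.098 + 0.011 + 0.021 = 0.214.
P(Dose=80mg, Effect=mild) − P(Dose=80mg)P(Effect=mild) = 0.021 − 0.133×0.214 = -0.0075.

-0.0075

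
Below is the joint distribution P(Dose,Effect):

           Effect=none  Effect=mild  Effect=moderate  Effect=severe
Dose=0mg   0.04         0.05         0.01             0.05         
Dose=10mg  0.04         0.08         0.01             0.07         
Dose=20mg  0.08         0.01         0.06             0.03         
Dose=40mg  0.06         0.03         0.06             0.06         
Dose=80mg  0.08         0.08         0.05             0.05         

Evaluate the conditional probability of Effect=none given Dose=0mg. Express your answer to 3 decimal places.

P(Dose=0mg) = 0.04 + 0.05 + 0.01 + 0.05 = 0.15.
P(Effect=none | Dose=0mg) = 0.04/0.15 = 0.267.

0.267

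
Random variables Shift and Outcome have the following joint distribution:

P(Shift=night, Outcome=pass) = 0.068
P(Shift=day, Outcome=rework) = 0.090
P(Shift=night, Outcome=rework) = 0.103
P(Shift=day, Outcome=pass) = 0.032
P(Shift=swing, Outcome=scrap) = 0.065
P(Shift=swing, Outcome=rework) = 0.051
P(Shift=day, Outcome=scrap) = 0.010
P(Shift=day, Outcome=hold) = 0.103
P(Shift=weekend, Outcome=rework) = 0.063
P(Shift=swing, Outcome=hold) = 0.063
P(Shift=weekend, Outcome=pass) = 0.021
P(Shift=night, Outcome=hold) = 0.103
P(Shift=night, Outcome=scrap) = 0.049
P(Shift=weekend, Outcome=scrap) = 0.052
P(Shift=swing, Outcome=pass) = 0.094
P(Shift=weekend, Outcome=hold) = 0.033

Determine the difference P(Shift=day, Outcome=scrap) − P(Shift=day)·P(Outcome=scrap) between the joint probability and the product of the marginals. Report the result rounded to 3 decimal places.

-0.031

P(Shift=day) = 0.032 + 0.090 + 0.010 + 0.103 = 0.235.
P(Outcome=scrap) = 0.010 + 0.065 + 0.049 + 0.052 = 0.176.
P(Shift=day, Outcome=scrap) − P(Shift=day)P(Outcome=scrap) = 0.010 − 0.235×0.176 = -0.031.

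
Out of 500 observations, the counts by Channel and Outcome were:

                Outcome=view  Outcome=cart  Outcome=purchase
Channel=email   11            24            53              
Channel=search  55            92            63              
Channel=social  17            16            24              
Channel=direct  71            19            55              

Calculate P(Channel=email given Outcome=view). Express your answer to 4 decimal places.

0.0714

Total with Outcome=view: 11 + 55 + 17 + 71 = 154.
P(Channel=email | Outcome=view) = 11/154 = 0.0714.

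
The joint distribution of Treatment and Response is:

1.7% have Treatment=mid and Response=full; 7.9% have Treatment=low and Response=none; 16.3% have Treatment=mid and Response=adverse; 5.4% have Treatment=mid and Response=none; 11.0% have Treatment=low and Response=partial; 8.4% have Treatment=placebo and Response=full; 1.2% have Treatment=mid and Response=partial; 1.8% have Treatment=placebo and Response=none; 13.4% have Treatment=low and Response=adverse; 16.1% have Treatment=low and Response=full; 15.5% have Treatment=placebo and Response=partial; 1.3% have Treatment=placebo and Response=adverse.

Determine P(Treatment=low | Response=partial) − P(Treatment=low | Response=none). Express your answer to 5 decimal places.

P(Response=partial) = 0.155 + 0.110 + 0.012 = 0.277; P(Treatment=low | Response=partial) = 0.110/0.277 = 0.397112.
P(Response=none) = 0.018 + 0.079 + 0.054 = 0.151; P(Treatment=low | Response=none) = 0.079/0.151 = 0.523179.
Difference = -0.12607.

-0.12607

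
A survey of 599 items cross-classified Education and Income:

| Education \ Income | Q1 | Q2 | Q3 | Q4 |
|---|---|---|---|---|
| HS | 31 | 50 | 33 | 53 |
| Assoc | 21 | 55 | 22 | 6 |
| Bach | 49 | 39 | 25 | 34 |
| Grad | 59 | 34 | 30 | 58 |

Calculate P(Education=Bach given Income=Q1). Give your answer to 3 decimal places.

0.306

Total with Income=Q1: 31 + 21 + 49 + 59 = 160.
P(Education=Bach | Income=Q1) = 49/160 = 0.306.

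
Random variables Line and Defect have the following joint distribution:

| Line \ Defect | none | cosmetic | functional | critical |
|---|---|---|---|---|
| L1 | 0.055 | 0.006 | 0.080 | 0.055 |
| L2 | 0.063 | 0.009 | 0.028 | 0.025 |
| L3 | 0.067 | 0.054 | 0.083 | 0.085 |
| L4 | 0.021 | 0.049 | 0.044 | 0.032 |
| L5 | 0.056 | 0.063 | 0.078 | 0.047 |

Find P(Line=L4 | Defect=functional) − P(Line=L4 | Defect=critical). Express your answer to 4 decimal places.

0.0094

P(Defect=functional) = 0.080 + 0.028 + 0.083 + 0.044 + 0.078 = 0.313; P(Line=L4 | Defect=functional) = 0.044/0.313 = 0.14058.
P(Defect=critical) = 0.055 + 0.025 + 0.085 + 0.032 + 0.047 = 0.244; P(Line=L4 | Defect=critical) = 0.032/0.244 = 0.13115.
Difference = 0.0094.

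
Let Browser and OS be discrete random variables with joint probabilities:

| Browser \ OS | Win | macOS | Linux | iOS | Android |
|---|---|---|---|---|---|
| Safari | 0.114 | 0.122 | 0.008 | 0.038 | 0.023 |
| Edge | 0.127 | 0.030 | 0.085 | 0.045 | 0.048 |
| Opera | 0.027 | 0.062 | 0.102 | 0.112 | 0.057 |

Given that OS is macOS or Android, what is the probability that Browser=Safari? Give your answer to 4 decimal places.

0.4240

P(OS=macOS) = 0.122 + 0.030 + 0.062 = 0.214.
P(OS=Android) = 0.023 + 0.048 + 0.057 = 0.128.
P(OS ∈ {macOS, Android}) = 0.214 + 0.128 = 0.342; P(Browser=Safari, OS ∈ {macOS, Android}) = 0.122 + 0.023 = 0.145.
P(Browser=Safari | OS ∈ {macOS, Android}) = 0.145/0.342 = 0.4240.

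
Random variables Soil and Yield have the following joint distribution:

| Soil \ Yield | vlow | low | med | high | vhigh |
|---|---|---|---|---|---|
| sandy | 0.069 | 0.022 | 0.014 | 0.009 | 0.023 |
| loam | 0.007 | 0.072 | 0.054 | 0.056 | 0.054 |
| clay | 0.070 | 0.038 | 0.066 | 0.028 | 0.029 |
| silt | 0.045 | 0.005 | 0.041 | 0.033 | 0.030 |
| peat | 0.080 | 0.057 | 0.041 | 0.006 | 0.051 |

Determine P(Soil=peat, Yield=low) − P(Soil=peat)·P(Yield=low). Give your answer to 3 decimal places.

0.011

P(Soil=peat) = 0.080 + 0.057 + 0.041 + 0.006 + 0.051 = 0.235.
P(Yield=low) = 0.022 + 0.072 + 0.038 + 0.005 + 0.057 = 0.194.
P(Soil=peat, Yield=low) − P(Soil=peat)P(Yield=low) = 0.057 − 0.235×0.194 = 0.011.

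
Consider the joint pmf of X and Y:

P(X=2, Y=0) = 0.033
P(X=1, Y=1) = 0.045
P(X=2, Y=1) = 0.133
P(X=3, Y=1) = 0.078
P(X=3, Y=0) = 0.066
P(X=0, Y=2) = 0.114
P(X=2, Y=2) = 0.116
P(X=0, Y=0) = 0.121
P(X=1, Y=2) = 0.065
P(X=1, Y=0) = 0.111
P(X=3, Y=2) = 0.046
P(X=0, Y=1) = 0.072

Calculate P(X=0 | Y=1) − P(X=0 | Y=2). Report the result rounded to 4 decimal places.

P(Y=1) = 0.072 + 0.045 + 0.133 + 0.078 = 0.328; P(X=0 | Y=1) = 0.072/0.328 = 0.21951.
P(Y=2) = 0.114 + 0.065 + 0.116 + 0.046 = 0.341; P(X=0 | Y=2) = 0.114/0.341 = 0.33431.
Difference = -0.1148.

-0.1148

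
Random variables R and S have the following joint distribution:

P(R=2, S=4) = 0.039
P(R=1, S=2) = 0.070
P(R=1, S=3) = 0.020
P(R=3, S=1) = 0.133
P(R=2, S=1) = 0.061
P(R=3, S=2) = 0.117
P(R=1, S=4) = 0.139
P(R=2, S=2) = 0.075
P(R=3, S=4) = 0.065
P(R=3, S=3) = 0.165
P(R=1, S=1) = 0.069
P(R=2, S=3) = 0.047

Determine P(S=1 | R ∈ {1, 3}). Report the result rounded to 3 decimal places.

P(R=1) = 0.069 + 0.070 + 0.020 + 0.139 = 0.298.
P(R=3) = 0.133 + 0.117 + 0.165 + 0.065 = 0.480.
P(R ∈ {1, 3}) = 0.298 + 0.480 = 0.778; P(S=1, R ∈ {1, 3}) = 0.069 + 0.133 = 0.202.
P(S=1 | R ∈ {1, 3}) = 0.202/0.778 = 0.260.

0.260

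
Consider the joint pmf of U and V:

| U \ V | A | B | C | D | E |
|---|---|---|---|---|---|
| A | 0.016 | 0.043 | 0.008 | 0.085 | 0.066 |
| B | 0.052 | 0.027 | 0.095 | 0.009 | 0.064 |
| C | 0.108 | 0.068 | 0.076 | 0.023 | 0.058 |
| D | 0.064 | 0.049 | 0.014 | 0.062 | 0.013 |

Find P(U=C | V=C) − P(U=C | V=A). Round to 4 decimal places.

-0.0562

P(V=C) = 0.008 + 0.095 + 0.076 + 0.014 = 0.193; P(U=C | V=C) = 0.076/0.193 = 0.39378.
P(V=A) = 0.016 + 0.052 + 0.108 + 0.064 = 0.240; P(U=C | V=A) = 0.108/0.240 = 0.45000.
Difference = -0.0562.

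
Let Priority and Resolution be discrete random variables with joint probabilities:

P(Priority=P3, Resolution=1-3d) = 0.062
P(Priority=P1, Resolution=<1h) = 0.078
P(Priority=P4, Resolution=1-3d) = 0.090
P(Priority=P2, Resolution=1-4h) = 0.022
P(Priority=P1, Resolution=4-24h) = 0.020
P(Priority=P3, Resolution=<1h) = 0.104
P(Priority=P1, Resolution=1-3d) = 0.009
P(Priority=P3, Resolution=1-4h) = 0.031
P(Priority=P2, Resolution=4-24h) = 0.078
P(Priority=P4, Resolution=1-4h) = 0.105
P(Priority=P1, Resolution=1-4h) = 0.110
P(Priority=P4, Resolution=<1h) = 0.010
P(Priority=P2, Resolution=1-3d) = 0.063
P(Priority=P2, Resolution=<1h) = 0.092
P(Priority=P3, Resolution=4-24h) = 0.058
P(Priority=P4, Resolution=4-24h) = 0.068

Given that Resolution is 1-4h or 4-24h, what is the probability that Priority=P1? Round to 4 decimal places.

0.2642

P(Resolution=1-4h) = 0.110 + 0.022 + 0.031 + 0.105 = 0.268.
P(Resolution=4-24h) = 0.020 + 0.078 + 0.058 + 0.068 = 0.224.
P(Resolution ∈ {1-4h, 4-24h}) = 0.268 + 0.224 = 0.492; P(Priority=P1, Resolution ∈ {1-4h, 4-24h}) = 0.110 + 0.020 = 0.130.
P(Priority=P1 | Resolution ∈ {1-4h, 4-24h}) = 0.130/0.492 = 0.2642.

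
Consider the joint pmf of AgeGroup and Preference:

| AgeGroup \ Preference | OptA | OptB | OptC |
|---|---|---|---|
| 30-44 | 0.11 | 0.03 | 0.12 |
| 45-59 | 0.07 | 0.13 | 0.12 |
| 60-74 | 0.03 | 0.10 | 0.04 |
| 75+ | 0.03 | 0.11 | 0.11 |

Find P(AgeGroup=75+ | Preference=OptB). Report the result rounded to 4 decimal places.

0.2973

P(Preference=OptB) = 0.03 + 0.13 + 0.10 + 0.11 = 0.37.
P(AgeGroup=75+ | Preference=OptB) = 0.11/0.37 = 0.2973.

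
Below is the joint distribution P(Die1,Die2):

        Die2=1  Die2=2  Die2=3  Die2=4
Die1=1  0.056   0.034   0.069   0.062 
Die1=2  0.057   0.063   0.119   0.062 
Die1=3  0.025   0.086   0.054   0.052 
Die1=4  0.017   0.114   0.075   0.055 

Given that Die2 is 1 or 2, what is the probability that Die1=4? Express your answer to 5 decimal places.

P(Die2=1) = 0.056 + 0.057 + 0.025 + 0.017 = 0.155.
P(Die2=2) = 0.034 + 0.063 + 0.086 + 0.114 = 0.297.
P(Die2 ∈ {1, 2}) = 0.155 + 0.297 = 0.452; P(Die1=4, Die2 ∈ {1, 2}) = 0.017 + 0.114 = 0.131.
P(Die1=4 | Die2 ∈ {1, 2}) = 0.131/0.452 = 0.28982.

0.28982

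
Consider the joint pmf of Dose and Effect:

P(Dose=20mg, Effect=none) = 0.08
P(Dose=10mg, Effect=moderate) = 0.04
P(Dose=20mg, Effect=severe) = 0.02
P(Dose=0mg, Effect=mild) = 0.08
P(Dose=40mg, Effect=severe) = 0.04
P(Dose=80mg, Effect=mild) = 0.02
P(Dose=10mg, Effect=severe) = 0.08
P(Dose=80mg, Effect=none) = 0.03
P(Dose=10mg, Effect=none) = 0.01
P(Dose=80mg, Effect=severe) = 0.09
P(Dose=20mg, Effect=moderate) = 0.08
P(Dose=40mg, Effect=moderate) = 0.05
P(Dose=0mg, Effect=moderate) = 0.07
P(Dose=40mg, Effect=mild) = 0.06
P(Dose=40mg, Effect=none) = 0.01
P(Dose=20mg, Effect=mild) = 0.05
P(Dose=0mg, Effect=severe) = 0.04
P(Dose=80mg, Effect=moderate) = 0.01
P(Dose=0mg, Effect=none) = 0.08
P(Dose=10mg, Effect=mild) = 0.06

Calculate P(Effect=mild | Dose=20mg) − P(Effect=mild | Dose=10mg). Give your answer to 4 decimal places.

-0.0984

P(Dose=20mg) = 0.08 + 0.05 + 0.08 + 0.02 = 0.23; P(Effect=mild | Dose=20mg) = 0.05/0.23 = 0.21739.
P(Dose=10mg) = 0.01 + 0.06 + 0.04 + 0.08 = 0.19; P(Effect=mild | Dose=10mg) = 0.06/0.19 = 0.31579.
Difference = -0.0984.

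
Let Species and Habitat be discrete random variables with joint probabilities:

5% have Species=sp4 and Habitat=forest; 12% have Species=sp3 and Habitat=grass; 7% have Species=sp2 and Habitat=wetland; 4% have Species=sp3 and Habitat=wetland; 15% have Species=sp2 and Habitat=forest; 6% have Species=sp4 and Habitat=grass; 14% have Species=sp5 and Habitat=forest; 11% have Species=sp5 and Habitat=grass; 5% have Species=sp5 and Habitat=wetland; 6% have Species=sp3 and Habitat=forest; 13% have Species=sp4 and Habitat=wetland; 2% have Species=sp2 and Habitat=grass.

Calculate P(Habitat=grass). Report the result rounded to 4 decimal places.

0.3100

P(Habitat=grass) = 0.02 + 0.12 + 0.06 + 0.11 = 0.31.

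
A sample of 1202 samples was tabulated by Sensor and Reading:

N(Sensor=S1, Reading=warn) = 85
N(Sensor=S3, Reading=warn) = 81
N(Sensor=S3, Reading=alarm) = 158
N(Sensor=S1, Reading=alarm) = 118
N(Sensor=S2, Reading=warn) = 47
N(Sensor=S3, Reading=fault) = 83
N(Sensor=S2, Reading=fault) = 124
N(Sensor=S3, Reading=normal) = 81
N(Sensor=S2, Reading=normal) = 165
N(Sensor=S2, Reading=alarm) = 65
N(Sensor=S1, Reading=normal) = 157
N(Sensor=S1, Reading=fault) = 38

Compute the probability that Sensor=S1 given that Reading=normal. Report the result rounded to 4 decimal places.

0.3896

Total with Reading=normal: 157 + 165 + 81 = 403.
P(Sensor=S1 | Reading=normal) = 157/403 = 0.3896.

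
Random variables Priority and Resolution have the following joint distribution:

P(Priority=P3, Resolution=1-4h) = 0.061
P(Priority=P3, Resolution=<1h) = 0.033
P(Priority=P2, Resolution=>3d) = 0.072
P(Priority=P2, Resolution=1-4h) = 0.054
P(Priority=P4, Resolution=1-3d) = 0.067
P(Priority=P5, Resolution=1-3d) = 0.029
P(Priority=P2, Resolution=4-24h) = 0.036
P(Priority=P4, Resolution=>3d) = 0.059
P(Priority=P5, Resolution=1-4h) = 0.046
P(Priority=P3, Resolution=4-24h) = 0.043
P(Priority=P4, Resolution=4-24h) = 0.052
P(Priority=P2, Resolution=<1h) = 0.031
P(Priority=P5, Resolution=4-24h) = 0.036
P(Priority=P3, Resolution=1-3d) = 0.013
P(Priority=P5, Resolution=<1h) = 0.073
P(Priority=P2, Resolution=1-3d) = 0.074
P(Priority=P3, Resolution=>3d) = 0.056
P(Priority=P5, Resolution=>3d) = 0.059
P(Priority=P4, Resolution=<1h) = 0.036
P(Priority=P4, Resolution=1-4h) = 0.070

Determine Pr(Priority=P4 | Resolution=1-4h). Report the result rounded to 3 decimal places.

P(Resolution=1-4h) = 0.054 + 0.061 + 0.070 + 0.046 = 0.231.
P(Priority=P4 | Resolution=1-4h) = 0.070/0.231 = 0.303.

0.303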